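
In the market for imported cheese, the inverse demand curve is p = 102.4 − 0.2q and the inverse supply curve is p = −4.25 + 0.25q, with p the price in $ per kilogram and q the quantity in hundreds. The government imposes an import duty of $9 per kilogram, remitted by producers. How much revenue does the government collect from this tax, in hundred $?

Inverting to q(p) form: qd = 512 − 5p; qs = 4p + 17.
Without the tax, 512 − 5p = 4p + 17 gives 9p = 495, so p* = $55 and q* = 237.
With the tax collected from producers, supply shifts: qs = 4(p − 9) + 17.
Solving gives q = 217 with buyers paying $59 and producers receiving $50 (the $9 wedge).
Revenue = t · Q = 9 · 217 = $1953.

Tax revenue = $1953 hundred.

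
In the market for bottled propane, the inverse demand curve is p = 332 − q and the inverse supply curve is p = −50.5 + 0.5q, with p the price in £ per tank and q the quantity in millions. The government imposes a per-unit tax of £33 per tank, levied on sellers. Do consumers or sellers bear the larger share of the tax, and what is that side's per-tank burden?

Rewrite in direct form: qd = 332 − p and qs = 2p + 101.
Without the tax, 332 − p = 2p + 101 gives 3p = 231, so p* = £77 and q* = 255.
With the tax collected from sellers, supply shifts: qs = 2(p − 33) + 101.
New equilibrium: consumers pay £99, sellers receive £66, q = 233. (Wedge: pb − ps = 33.)
Per-tank burden: consumers £22, sellers £11.
Consumers take the larger share because demand is less price-elastic here (demand slope 1 vs supply slope 2).

Consumers bear the larger share: £22 per tank.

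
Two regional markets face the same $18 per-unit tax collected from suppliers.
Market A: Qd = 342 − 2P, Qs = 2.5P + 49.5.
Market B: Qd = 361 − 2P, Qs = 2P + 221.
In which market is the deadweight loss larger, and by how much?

Market A: pre-tax P* = $65, Q* = 212; post-tax Q = 192; deadweight loss = $180.
Market B: pre-tax P* = $35, Q* = 291; post-tax Q = 273; deadweight loss = $162.
Difference: $180 vs $162 → market A is larger by $18.

Market A, by $18.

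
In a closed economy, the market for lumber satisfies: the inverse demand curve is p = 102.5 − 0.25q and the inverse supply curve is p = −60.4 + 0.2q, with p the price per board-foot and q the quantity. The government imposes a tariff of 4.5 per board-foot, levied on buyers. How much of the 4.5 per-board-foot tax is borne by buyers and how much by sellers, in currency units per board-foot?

Buyers bear 2.5 per board-foot; sellers bear 2 per board-foot.

Inverting to q(p) form: qd = 410 − 4p; qs = 5p + 302.
Before the tax: set 410 − 4p = 5p + 302 → p* = 12, q* = 362.
With the tax collected from buyers, demand (in seller-price terms) shifts: qd = 410 − 4(p + 4.5).
Solving gives q = 352 with buyers paying 14.5 and sellers receiving 10 (the 4.5 wedge).
Burden on buyers: 2.5; on sellers: 2. (They sum to 4.5.)
The less price-elastic side of the market bears the larger share of a per-unit tax.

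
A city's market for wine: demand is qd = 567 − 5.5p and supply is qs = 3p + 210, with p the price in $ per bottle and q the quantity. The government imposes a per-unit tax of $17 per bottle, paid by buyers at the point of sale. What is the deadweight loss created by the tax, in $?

Without the tax, 567 − 5.5p = 3p + 210 gives 8.5p = 357, so p* = $42 and q* = 336.
With the tax collected from buyers, demand (in seller-price terms) shifts: qd = 567 − 5.5(p + 17).
New equilibrium: buyers pay $48, suppliers receive $31, q = 303. (Wedge: pb − ps = 17.)
Quantity falls by |ΔQ| = |336 − 303| = 33.
DWL = ½ · t · |ΔQ| = ½ · 17 · 33 = $280.5.

Deadweight loss = $280.5.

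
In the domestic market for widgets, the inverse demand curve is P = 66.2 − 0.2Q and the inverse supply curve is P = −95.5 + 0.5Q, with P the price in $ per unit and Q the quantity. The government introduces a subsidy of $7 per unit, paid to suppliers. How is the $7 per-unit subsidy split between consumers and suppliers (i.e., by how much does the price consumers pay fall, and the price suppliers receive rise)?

Consumers gain $2 per unit; suppliers gain $5 per unit.

Rewrite in direct form: Qd = 331 − 5P and Qs = 2P + 191.
Without the subsidy, 331 − 5P = 2P + 191 gives 7P = 140, so P* = $20 and Q* = 231.
With a per-unit subsidy paid to suppliers, each receives P + 7 per unit sold, so supply becomes Qs = 2(P + 7) + 191.
Solving gives Q = 241 with consumers paying $18 and suppliers receiving $25 (the $7 wedge).
Gain to consumers: $2; to suppliers: $5. (They sum to $7.)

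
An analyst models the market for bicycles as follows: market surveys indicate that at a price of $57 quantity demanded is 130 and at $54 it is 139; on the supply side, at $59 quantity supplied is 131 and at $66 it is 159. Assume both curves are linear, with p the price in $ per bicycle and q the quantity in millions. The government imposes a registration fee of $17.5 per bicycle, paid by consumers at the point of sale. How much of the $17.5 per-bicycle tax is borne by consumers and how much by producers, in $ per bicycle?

Demand slope: (139 − 130)/(54 − 57) = -3, so qd = 301 − 3p.
Supply slope: (159 − 131)/(66 − 59) = 4, so qs = 4p − 105.
Without the tax, 301 − 3p = 4p − 105 gives 7p = 406, so p* = $58 and q* = 127.
With the tax collected from consumers, demand (in seller-price terms) shifts: qd = 301 − 3(p + 17.5).
New equilibrium: consumers pay $68, producers receive $50.5, q = 97. (Wedge: pb − ps = 17.5.)
Burden on consumers: $10; on producers: $7.5. (They sum to $17.5.)
The less price-elastic side of the market bears the larger share of a per-unit tax.

Consumers bear $10 per bicycle; producers bear $7.5 per bicycle.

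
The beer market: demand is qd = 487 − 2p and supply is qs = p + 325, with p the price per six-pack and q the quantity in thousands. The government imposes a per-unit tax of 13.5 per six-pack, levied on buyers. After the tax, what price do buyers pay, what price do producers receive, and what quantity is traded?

Buyers pay 58.5; producers receive 45; quantity = 370.

Without the tax, 487 − 2p = p + 325 gives 3p = 162, so p* = 54 and q* = 379.
With the tax collected from buyers, demand (in seller-price terms) shifts: qd = 487 − 2(p + 13.5).
Solving gives q = 370 with buyers paying 58.5 and producers receiving 45 (the 13.5 wedge).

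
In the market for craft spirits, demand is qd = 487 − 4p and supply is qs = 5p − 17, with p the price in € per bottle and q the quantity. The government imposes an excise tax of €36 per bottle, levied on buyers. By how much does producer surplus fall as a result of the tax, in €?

Producer surplus falls by €3568.

Before the tax: set 487 − 4p = 5p − 17 → p* = €56, q* = 263.
With the tax collected from buyers, demand (in seller-price terms) shifts: qd = 487 − 4(p + 36).
New equilibrium: buyers pay €76, producers receive €40, q = 183. (Wedge: pb − ps = 36.)
ΔPS is the trapezoid between Q = 183 and Q = 263 of height €16: ½ · (263 + 183) · 16 = €3568.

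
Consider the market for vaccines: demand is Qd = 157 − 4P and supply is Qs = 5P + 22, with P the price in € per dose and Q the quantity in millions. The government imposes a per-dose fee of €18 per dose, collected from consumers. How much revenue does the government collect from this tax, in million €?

Without the tax, 157 − 4P = 5P + 22 gives 9P = 135, so P* = €15 and Q* = 97.
With the tax collected from consumers, demand (in seller-price terms) shifts: Qd = 157 − 4(P + 18).
New equilibrium: consumers pay €25, producers receive €7, Q = 57. (Wedge: Pb − Ps = 18.)
Revenue = t · Q = 18 · 57 = €1026.

Tax revenue = €1026 million.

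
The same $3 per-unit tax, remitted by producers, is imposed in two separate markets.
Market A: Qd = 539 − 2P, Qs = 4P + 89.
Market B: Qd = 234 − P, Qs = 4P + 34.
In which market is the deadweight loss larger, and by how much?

Market A, by $2.4.

Market A: pre-tax P* = $75, Q* = 389; post-tax Q = 385; deadweight loss = $6.
Market B: pre-tax P* = $40, Q* = 194; post-tax Q = 191.6; deadweight loss = $3.6.
Difference: $6 vs $3.6 → market A is larger by $2.4.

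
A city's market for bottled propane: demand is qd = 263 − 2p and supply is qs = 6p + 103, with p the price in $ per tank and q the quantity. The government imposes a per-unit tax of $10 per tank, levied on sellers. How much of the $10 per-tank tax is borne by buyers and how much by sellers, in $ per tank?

Without the tax, 263 − 2p = 6p + 103 gives 8p = 160, so p* = $20 and q* = 223.
With the tax collected from sellers, supply shifts: qs = 6(p − 10) + 103.
New equilibrium: buyers pay $27.5, sellers receive $17.5, q = 208. (Wedge: pb − ps = 10.)
Burden on buyers: $7.5; on sellers: $2.5. (They sum to $10.)
The less price-elastic side of the market bears the larger share of a per-unit tax.

Buyers bear $7.5 per tank; sellers bear $2.5 per tank.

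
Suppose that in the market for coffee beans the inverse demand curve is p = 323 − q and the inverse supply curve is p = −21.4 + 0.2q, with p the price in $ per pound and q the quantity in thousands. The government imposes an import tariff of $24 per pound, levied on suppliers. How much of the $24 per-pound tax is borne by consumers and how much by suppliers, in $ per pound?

Consumers bear $20 per pound; suppliers bear $4 per pound.

Inverting to q(p) form: qd = 323 − p; qs = 5p + 107.
Before the tax: set 323 − p = 5p + 107 → p* = $36, q* = 287.
With the tax collected from suppliers, supply shifts: qs = 5(p − 24) + 107.
New equilibrium: consumers pay $56, suppliers receive $32, q = 267. (Wedge: pb − ps = 24.)
Burden on consumers: $20; on suppliers: $4. (They sum to $24.)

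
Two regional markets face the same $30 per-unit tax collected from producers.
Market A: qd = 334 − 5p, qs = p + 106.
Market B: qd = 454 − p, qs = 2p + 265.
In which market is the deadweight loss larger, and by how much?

Market A: pre-tax p* = $38, q* = 144; post-tax q = 119; deadweight loss = $375.
Market B: pre-tax p* = $63, q* = 391; post-tax q = 371; deadweight loss = $300.
Difference: $375 vs $300 → market A is larger by $75.

Market A, by $75.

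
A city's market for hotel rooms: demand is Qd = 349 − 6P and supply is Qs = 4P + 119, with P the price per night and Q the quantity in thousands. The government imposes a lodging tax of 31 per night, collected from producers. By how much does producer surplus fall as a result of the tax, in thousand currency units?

Before the tax: set 349 − 6P = 4P + 119 → P* = 23, Q* = 211.
With the tax collected from producers, supply shifts: Qs = 4(P − 31) + 119.
Solving gives Q = 136.6 with buyers paying 35.4 and producers receiving 4.4 (the 31 wedge).
ΔPS is the trapezoid between Q = 136.6 and Q = 211 of height 18.6: ½ · (211 + 136.6) · 18.6 = 3232.68.

Producer surplus falls by 3232.68 thousand.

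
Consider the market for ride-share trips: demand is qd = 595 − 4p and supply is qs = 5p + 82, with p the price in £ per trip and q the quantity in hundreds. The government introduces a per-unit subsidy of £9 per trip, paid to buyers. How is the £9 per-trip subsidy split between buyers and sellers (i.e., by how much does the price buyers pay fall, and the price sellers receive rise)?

Buyers gain £5 per trip; sellers gain £4 per trip.

Before the subsidy: set 595 − 4p = 5p + 82 → p* = £57, q* = 367.
With a per-unit subsidy paid to buyers, each effectively pays p − 9, so demand becomes qd = 595 − 4(p − 9).
Solving gives q = 387 with buyers paying £52 and sellers receiving £61 (the £9 wedge).
Gain to buyers: £5; to sellers: £4. (They sum to £9.)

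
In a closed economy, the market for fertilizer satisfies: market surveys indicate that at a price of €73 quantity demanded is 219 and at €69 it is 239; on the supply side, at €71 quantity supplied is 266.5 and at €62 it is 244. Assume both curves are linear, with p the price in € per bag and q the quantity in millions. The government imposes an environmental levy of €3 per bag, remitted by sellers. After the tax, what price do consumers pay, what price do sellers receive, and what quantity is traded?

Demand slope: (239 − 219)/(69 − 73) = -5, so qd = 584 − 5p.
Supply slope: (244 − 266.5)/(62 − 71) = 2.5, so qs = 2.5p + 89.
Without the tax, 584 − 5p = 2.5p + 89 gives 7.5p = 495, so p* = €66 and q* = 254.
With the tax collected from sellers, supply shifts: qs = 2.5(p − 3) + 89.
New equilibrium: consumers pay €67, sellers receive €64, q = 249. (Wedge: pb − ps = 3.)
The less price-elastic side of the market bears the larger share of a per-unit tax.

Consumers pay €67; sellers receive €64; quantity = 249.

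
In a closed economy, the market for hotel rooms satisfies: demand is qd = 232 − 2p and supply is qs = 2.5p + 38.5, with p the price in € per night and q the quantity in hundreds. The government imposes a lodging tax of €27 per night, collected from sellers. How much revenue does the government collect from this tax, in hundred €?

Without the tax, 232 − 2p = 2.5p + 38.5 gives 4.5p = 193.5, so p* = €43 and q* = 146.
With the tax collected from sellers, supply shifts: qs = 2.5(p − 27) + 38.5.
New equilibrium: consumers pay €58, sellers receive €31, q = 116. (Wedge: pb − ps = 27.)
Revenue = t · Q = 27 · 116 = €3132.

Tax revenue = €3132 hundred.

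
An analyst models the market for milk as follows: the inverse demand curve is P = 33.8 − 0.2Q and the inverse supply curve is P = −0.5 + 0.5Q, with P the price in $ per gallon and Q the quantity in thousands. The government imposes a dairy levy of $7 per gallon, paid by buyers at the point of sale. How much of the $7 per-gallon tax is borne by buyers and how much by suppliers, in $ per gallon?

Buyers bear $2 per gallon; suppliers bear $5 per gallon.

Rewrite in direct form: Qd = 169 − 5P and Qs = 2P + 1.
Without the tax, 169 − 5P = 2P + 1 gives 7P = 168, so P* = $24 and Q* = 49.
With the tax collected from buyers, demand (in seller-price terms) shifts: Qd = 169 − 5(P + 7).
New equilibrium: buyers pay $26, suppliers receive $19, Q = 39. (Wedge: Pb − Ps = 7.)
Burden on buyers: $2; on suppliers: $5. (They sum to $7.)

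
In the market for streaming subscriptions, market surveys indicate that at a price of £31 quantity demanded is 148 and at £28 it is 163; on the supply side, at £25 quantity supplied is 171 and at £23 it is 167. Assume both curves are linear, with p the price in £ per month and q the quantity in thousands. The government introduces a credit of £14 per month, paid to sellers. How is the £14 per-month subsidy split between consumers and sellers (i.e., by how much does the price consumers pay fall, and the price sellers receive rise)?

Demand slope: (163 − 148)/(28 − 31) = -5, so qd = 303 − 5p.
Supply slope: (167 − 171)/(23 − 25) = 2, so qs = 2p + 121.
Without the subsidy, 303 − 5p = 2p + 121 gives 7p = 182, so p* = £26 and q* = 173.
With a per-unit subsidy paid to sellers, each receives p + 14 per unit sold, so supply becomes qs = 2(p + 14) + 121.
Solving gives q = 193 with consumers paying £22 and sellers receiving £36 (the £14 wedge).
Gain to consumers: £4; to sellers: £10. (They sum to £14.)

Consumers gain £4 per month; sellers gain £10 per month.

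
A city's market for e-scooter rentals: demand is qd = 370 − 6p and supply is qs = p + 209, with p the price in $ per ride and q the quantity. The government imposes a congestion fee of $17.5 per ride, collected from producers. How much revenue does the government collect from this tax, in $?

Tax revenue = $3797.5.

Without the tax, 370 − 6p = p + 209 gives 7p = 161, so p* = $23 and q* = 232.
With the tax collected from producers, supply shifts: qs = (p − 17.5) + 209.
Solving gives q = 217 with consumers paying $25.5 and producers receiving $8 (the $17.5 wedge).
Revenue = t · Q = 17.5 · 217 = $3797.5.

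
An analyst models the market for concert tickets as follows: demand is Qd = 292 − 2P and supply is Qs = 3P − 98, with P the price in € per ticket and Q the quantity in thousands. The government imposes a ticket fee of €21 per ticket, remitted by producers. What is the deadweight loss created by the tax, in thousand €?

Before the tax: set 292 − 2P = 3P − 98 → P* = €78, Q* = 136.
With the tax collected from producers, supply shifts: Qs = 3(P − 21) − 98.
New equilibrium: buyers pay €90.6, producers receive €69.6, Q = 110.8. (Wedge: Pb − Ps = 21.)
Quantity falls by |ΔQ| = |136 − 110.8| = 25.2.
DWL = ½ · t · |ΔQ| = ½ · 21 · 25.2 = €264.6.

Deadweight loss = €264.6 thousand.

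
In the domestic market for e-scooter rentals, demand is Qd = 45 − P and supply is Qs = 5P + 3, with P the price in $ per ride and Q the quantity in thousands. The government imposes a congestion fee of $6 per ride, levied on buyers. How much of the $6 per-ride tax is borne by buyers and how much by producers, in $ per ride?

Buyers bear $5 per ride; producers bear $1 per ride.

Before the tax: set 45 − P = 5P + 3 → P* = $7, Q* = 38.
With the tax collected from buyers, demand (in seller-price terms) shifts: Qd = 45 − (P + 6).
New equilibrium: buyers pay $12, producers receive $6, Q = 33. (Wedge: Pb − Ps = 6.)
Burden on buyers: $5; on producers: $1. (They sum to $6.)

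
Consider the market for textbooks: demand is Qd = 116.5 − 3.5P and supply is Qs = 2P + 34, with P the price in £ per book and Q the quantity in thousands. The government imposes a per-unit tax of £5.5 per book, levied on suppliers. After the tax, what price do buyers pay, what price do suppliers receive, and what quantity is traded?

Without the tax, 116.5 − 3.5P = 2P + 34 gives 5.5P = 82.5, so P* = £15 and Q* = 64.
With the tax collected from suppliers, supply shifts: Qs = 2(P − 5.5) + 34.
New equilibrium: buyers pay £17, suppliers receive £11.5, Q = 57. (Wedge: Pb − Ps = 5.5.)
The less price-elastic side of the market bears the larger share of a per-unit tax.

Buyers pay £17; suppliers receive £11.5; quantity = 57.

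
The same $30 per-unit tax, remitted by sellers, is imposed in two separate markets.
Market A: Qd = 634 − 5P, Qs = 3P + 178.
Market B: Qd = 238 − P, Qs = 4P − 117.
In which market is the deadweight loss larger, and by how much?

Market A: pre-tax P* = $57, Q* = 349; post-tax Q = 292.75; deadweight loss = $843.75.
Market B: pre-tax P* = $71, Q* = 167; post-tax Q = 143; deadweight loss = $360.
Difference: $843.75 vs $360 → market A is larger by $483.75.

Market A, by $483.75.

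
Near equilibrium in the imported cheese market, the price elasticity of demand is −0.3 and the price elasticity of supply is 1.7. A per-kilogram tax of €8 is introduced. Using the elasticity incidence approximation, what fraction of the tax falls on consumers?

Incidence ratio: consumers' share ≈ εs / (εs + |εd|) = 1.7 / (1.7 + 0.3) = 0.85.
Supply is the more elastic side, so consumers bear the larger share.

Consumers' share ≈ 0.85.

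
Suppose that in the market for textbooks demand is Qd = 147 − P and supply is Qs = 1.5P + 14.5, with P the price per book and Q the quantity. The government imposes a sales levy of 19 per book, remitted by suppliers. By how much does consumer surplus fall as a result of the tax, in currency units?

Consumer surplus falls by 1006.62.

Before the tax: set 147 − P = 1.5P + 14.5 → P* = 53, Q* = 94.
With the tax collected from suppliers, supply shifts: Qs = 1.5(P − 19) + 14.5.
Solving gives Q = 82.6 with buyers paying 64.4 and suppliers receiving 45.4 (the 19 wedge).
ΔCS is the trapezoid between Q = 82.6 and Q = 94 of height 11.4: ½ · (94 + 82.6) · 11.4 = 1006.62.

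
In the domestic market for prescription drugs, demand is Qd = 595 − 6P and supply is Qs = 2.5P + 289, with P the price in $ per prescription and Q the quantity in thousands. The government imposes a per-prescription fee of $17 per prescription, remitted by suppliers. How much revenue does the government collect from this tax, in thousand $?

Tax revenue = $5933 thousand.

Before the tax: set 595 − 6P = 2.5P + 289 → P* = $36, Q* = 379.
With the tax collected from suppliers, supply shifts: Qs = 2.5(P − 17) + 289.
Solving gives Q = 349 with consumers paying $41 and suppliers receiving $24 (the $17 wedge).
Revenue = t · Q = 17 · 349 = $5933.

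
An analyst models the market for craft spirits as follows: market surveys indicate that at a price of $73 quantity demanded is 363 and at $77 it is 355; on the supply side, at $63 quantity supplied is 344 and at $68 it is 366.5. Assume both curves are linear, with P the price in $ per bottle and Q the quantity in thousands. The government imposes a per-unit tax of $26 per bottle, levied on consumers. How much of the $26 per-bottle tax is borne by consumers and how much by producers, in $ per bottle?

Demand slope: (355 − 363)/(77 − 73) = -2, so Qd = 509 − 2P.
Supply slope: (366.5 − 344)/(68 − 63) = 4.5, so Qs = 4.5P + 60.5.
Without the tax, 509 − 2P = 4.5P + 60.5 gives 6.5P = 448.5, so P* = $69 and Q* = 371.
With the tax collected from consumers, demand (in seller-price terms) shifts: Qd = 509 − 2(P + 26).
New equilibrium: consumers pay $87, producers receive $61, Q = 335. (Wedge: Pb − Ps = 26.)
Burden on consumers: $18; on producers: $8. (They sum to $26.)
The less price-elastic side of the market bears the larger share of a per-unit tax.

Consumers bear $18 per bottle; producers bear $8 per bottle.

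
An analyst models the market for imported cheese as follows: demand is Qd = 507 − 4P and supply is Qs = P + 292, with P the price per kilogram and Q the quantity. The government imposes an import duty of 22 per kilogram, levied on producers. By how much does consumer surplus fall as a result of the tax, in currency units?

Consumer surplus falls by 1435.28.

Without the tax, 507 − 4P = P + 292 gives 5P = 215, so P* = 43 and Q* = 335.
With the tax collected from producers, supply shifts: Qs = (P − 22) + 292.
Solving gives Q = 317.4 with consumers paying 47.4 and producers receiving 25.4 (the 22 wedge).
ΔCS is the trapezoid between Q = 317.4 and Q = 335 of height 4.4: ½ · (335 + 317.4) · 4.4 = 1435.28.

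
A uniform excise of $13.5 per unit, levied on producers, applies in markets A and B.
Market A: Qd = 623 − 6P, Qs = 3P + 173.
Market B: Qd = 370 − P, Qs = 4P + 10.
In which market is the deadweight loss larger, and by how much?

Market A: pre-tax P* = $50, Q* = 323; post-tax Q = 296; deadweight loss = $182.25.
Market B: pre-tax P* = $72, Q* = 298; post-tax Q = 287.2; deadweight loss = $72.9.
Difference: $182.25 vs $72.9 → market A is larger by $109.35.

Market A, by $109.35.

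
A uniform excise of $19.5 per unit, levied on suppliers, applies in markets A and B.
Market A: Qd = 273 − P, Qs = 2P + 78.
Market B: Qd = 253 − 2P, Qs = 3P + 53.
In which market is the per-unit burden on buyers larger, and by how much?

Market A, by $1.3.

Market A: pre-tax P* = $65, Q* = 208; post-tax Q = 195; per-unit burden on buyers = $13.
Market B: pre-tax P* = $40, Q* = 173; post-tax Q = 149.6; per-unit burden on buyers = $11.7.
Difference: $13 vs $11.7 → market A is larger by $1.3.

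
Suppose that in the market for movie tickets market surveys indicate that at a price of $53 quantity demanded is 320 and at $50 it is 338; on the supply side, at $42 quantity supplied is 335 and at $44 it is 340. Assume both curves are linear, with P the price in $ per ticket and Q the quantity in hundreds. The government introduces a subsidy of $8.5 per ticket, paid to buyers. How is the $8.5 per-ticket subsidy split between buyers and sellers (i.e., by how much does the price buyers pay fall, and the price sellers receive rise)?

Demand slope: (338 − 320)/(50 − 53) = -6, so Qd = 638 − 6P.
Supply slope: (340 − 335)/(44 − 42) = 2.5, so Qs = 2.5P + 230.
Without the subsidy, 638 − 6P = 2.5P + 230 gives 8.5P = 408, so P* = $48 and Q* = 350.
With a per-unit subsidy paid to buyers, each effectively pays P − 8.5, so demand becomes Qd = 638 − 6(P − 8.5).
Solving gives Q = 365 with buyers paying $45.5 and sellers receiving $54 (the $8.5 wedge).
Gain to buyers: $2.5; to sellers: $6. (They sum to $8.5.)

Buyers gain $2.5 per ticket; sellers gain $6 per ticket.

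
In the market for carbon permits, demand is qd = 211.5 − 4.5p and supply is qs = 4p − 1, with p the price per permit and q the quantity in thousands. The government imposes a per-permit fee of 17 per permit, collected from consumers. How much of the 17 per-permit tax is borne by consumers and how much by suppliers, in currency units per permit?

Before the tax: set 211.5 − 4.5p = 4p − 1 → p* = 25, q* = 99.
With the tax collected from consumers, demand (in seller-price terms) shifts: qd = 211.5 − 4.5(p + 17).
Solving gives q = 63 with consumers paying 33 and suppliers receiving 16 (the 17 wedge).
Burden on consumers: 8; on suppliers: 9. (They sum to 17.)

Consumers bear 8 per permit; suppliers bear 9 per permit.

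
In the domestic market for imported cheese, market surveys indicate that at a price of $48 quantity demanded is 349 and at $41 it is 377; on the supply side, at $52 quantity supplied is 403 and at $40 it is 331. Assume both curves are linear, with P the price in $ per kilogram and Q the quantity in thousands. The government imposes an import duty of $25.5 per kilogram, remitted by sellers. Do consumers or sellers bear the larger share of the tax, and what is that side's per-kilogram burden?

Consumers bear the larger share: $15.3 per kilogram.

Demand slope: (377 − 349)/(41 − 48) = -4, so Qd = 541 − 4P.
Supply slope: (331 − 403)/(40 − 52) = 6, so Qs = 6P + 91.
Before the tax: set 541 − 4P = 6P + 91 → P* = $45, Q* = 361.
With the tax collected from sellers, supply shifts: Qs = 6(P − 25.5) + 91.
New equilibrium: consumers pay $60.3, sellers receive $34.8, Q = 299.8. (Wedge: Pb − Ps = 25.5.)
Per-kilogram burden: consumers $15.3, sellers $10.2.
Consumers take the larger share because demand is less price-elastic here (demand slope 4 vs supply slope 6).
The less price-elastic side of the market bears the larger share of a per-unit tax.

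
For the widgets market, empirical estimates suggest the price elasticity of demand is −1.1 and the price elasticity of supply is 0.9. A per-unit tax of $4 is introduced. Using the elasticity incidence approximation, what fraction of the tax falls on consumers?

Incidence ratio: consumers' share ≈ εs / (εs + |εd|) = 0.9 / (0.9 + 1.1) = 0.45.
Supply is the less elastic side, so consumers bear the smaller share.

Consumers' share ≈ 0.45.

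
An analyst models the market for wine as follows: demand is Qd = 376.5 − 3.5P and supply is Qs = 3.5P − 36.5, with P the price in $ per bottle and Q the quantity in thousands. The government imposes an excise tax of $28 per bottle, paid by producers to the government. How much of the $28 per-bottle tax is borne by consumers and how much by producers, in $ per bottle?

Without the tax, 376.5 − 3.5P = 3.5P − 36.5 gives 7P = 413, so P* = $59 and Q* = 170.
With the tax collected from producers, supply shifts: Qs = 3.5(P − 28) − 36.5.
New equilibrium: consumers pay $73, producers receive $45, Q = 121. (Wedge: Pb − Ps = 28.)
Burden on consumers: $14; on producers: $14. (They sum to $28.)

Consumers bear $14 per bottle; producers bear $14 per bottle.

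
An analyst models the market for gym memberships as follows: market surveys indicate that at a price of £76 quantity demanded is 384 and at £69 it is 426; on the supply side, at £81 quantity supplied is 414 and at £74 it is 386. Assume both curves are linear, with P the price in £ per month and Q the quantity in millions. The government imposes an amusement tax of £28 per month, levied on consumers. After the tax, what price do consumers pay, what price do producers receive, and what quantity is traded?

Consumers pay £86.2; producers receive £58.2; quantity = 322.8.

Demand slope: (426 − 384)/(69 − 76) = -6, so Qd = 840 − 6P.
Supply slope: (386 − 414)/(74 − 81) = 4, so Qs = 4P + 90.
Without the tax, 840 − 6P = 4P + 90 gives 10P = 750, so P* = £75 and Q* = 390.
With the tax collected from consumers, demand (in seller-price terms) shifts: Qd = 840 − 6(P + 28).
Solving gives Q = 322.8 with consumers paying £86.2 and producers receiving £58.2 (the £28 wedge).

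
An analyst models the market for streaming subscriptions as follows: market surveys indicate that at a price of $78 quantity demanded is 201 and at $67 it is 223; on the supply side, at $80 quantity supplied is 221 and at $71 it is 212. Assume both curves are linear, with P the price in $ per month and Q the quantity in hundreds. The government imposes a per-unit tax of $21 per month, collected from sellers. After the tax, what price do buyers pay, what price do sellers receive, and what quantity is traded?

Demand slope: (223 − 201)/(67 − 78) = -2, so Qd = 357 − 2P.
Supply slope: (212 − 221)/(71 − 80) = 1, so Qs = P + 141.
Before the tax: set 357 − 2P = P + 141 → P* = $72, Q* = 213.
With the tax collected from sellers, supply shifts: Qs = (P − 21) + 141.
New equilibrium: buyers pay $79, sellers receive $58, Q = 199. (Wedge: Pb − Ps = 21.)
The less price-elastic side of the market bears the larger share of a per-unit tax.

Buyers pay $79; sellers receive $58; quantity = 199.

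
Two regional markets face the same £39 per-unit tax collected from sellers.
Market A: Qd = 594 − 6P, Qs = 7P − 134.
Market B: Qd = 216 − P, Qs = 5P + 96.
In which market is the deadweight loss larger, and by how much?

Market A, by £1823.25.

Market A: pre-tax P* = £56, Q* = 258; post-tax Q = 132; deadweight loss = £2457.
Market B: pre-tax P* = £20, Q* = 196; post-tax Q = 163.5; deadweight loss = £633.75.
Difference: £2457 vs £633.75 → market A is larger by £1823.25.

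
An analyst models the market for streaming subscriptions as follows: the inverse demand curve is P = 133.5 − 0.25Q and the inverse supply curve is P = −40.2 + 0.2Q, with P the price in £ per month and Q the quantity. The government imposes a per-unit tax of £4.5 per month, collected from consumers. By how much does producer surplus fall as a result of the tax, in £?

Rewrite in direct form: Qd = 534 − 4P and Qs = 5P + 201.
Without the tax, 534 − 4P = 5P + 201 gives 9P = 333, so P* = £37 and Q* = 386.
With the tax collected from consumers, demand (in seller-price terms) shifts: Qd = 534 − 4(P + 4.5).
Solving gives Q = 376 with consumers paying £39.5 and suppliers receiving £35 (the £4.5 wedge).
ΔPS is the trapezoid between Q = 376 and Q = 386 of height £2: ½ · (386 + 376) · 2 = £762.

Producer surplus falls by £762.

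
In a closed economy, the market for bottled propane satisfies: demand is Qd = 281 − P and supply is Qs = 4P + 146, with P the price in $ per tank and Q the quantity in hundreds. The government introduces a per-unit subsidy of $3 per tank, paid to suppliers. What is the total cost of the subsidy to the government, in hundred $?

Without the subsidy, 281 − P = 4P + 146 gives 5P = 135, so P* = $27 and Q* = 254.
With a per-unit subsidy paid to suppliers, each receives P + 3 per unit sold, so supply becomes Qs = 4(P + 3) + 146.
Solving gives Q = 256.4 with buyers paying $24.6 and suppliers receiving $27.6 (the $3 wedge).
Outlay = t · Q = 3 · 256.4 = $769.2.

Government outlay = $769.2 hundred.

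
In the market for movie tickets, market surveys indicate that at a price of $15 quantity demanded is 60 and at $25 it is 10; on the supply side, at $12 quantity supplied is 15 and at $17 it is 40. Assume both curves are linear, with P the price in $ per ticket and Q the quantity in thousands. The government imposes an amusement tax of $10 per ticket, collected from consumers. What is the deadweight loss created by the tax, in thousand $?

Demand slope: (10 − 60)/(25 − 15) = -5, so Qd = 135 − 5P.
Supply slope: (40 − 15)/(17 − 12) = 5, so Qs = 5P − 45.
Without the tax, 135 − 5P = 5P − 45 gives 10P = 180, so P* = $18 and Q* = 45.
With the tax collected from consumers, demand (in seller-price terms) shifts: Qd = 135 − 5(P + 10).
Solving gives Q = 20 with consumers paying $23 and sellers receiving $13 (the $10 wedge).
Quantity falls by |ΔQ| = |45 − 20| = 25.
DWL = ½ · t · |ΔQ| = ½ · 10 · 25 = $125.

Deadweight loss = $125 thousand.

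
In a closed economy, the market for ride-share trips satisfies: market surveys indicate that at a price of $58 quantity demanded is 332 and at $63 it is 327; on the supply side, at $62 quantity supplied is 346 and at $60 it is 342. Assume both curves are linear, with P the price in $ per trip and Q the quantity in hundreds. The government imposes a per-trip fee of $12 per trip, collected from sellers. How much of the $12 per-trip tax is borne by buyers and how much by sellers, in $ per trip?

Demand slope: (327 − 332)/(63 − 58) = -1, so Qd = 390 − P.
Supply slope: (342 − 346)/(60 − 62) = 2, so Qs = 2P + 222.
Without the tax, 390 − P = 2P + 222 gives 3P = 168, so P* = $56 and Q* = 334.
With the tax collected from sellers, supply shifts: Qs = 2(P − 12) + 222.
Solving gives Q = 326 with buyers paying $64 and sellers receiving $52 (the $12 wedge).
Burden on buyers: $8; on sellers: $4. (They sum to $12.)
The less price-elastic side of the market bears the larger share of a per-unit tax.

Buyers bear $8 per trip; sellers bear $4 per trip.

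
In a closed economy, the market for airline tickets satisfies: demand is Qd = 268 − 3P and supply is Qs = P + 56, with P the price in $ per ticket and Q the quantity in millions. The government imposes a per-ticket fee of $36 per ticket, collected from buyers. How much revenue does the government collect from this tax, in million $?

Tax revenue = $2952 million.

Before the tax: set 268 − 3P = P + 56 → P* = $53, Q* = 109.
With the tax collected from buyers, demand (in seller-price terms) shifts: Qd = 268 − 3(P + 36).
Solving gives Q = 82 with buyers paying $62 and suppliers receiving $26 (the $36 wedge).
Revenue = t · Q = 36 · 82 = $2952.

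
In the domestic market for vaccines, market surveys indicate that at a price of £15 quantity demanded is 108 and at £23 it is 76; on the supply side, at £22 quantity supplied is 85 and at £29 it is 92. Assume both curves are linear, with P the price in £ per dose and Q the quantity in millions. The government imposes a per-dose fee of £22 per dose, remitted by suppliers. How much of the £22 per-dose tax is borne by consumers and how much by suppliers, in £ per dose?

Consumers bear £4.4 per dose; suppliers bear £17.6 per dose.

Demand slope: (76 − 108)/(23 − 15) = -4, so Qd = 168 − 4P.
Supply slope: (92 − 85)/(29 − 22) = 1, so Qs = P + 63.
Without the tax, 168 − 4P = P + 63 gives 5P = 105, so P* = £21 and Q* = 84.
With the tax collected from suppliers, supply shifts: Qs = (P − 22) + 63.
Solving gives Q = 66.4 with consumers paying £25.4 and suppliers receiving £3.4 (the £22 wedge).
Burden on consumers: £4.4; on suppliers: £17.6. (They sum to £22.)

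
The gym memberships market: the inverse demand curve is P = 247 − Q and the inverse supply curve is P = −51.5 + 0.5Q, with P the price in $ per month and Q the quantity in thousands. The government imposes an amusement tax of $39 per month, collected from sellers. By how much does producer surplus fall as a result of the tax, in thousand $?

Inverting to Q(P) form: Qd = 247 − P; Qs = 2P + 103.
Without the tax, 247 − P = 2P + 103 gives 3P = 144, so P* = $48 and Q* = 199.
With the tax collected from sellers, supply shifts: Qs = 2(P − 39) + 103.
New equilibrium: consumers pay $74, sellers receive $35, Q = 173. (Wedge: Pb − Ps = 39.)
ΔPS is the trapezoid between Q = 173 and Q = 199 of height $13: ½ · (199 + 173) · 13 = $2418.

Producer surplus falls by $2418 thousand.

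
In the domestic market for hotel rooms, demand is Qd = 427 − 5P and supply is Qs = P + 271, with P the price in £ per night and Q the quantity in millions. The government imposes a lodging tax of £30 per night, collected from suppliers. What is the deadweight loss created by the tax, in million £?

Before the tax: set 427 − 5P = P + 271 → P* = £26, Q* = 297.
With the tax collected from suppliers, supply shifts: Qs = (P − 30) + 271.
Solving gives Q = 272 with consumers paying £31 and suppliers receiving £1 (the £30 wedge).
Quantity falls by |ΔQ| = |297 − 272| = 25.
DWL = ½ · t · |ΔQ| = ½ · 30 · 25 = £375.

Deadweight loss = £375 million.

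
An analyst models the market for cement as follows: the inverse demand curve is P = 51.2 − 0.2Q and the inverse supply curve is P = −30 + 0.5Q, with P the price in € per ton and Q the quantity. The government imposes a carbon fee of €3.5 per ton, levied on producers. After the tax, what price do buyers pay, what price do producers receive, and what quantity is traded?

Rewrite in direct form: Qd = 256 − 5P and Qs = 2P + 60.
Without the tax, 256 − 5P = 2P + 60 gives 7P = 196, so P* = €28 and Q* = 116.
With the tax collected from producers, supply shifts: Qs = 2(P − 3.5) + 60.
Solving gives Q = 111 with buyers paying €29 and producers receiving €25.5 (the €3.5 wedge).

Buyers pay €29; producers receive €25.5; quantity = 111.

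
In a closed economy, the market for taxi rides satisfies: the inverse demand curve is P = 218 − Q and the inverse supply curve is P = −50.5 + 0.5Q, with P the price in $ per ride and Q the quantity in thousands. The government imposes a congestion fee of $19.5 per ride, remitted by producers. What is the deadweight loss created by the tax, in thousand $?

Inverting to Q(P) form: Qd = 218 − P; Qs = 2P + 101.
Before the tax: set 218 − P = 2P + 101 → P* = $39, Q* = 179.
With the tax collected from producers, supply shifts: Qs = 2(P − 19.5) + 101.
Solving gives Q = 166 with consumers paying $52 and producers receiving $32.5 (the $19.5 wedge).
Quantity falls by |ΔQ| = |179 − 166| = 13.
DWL = ½ · t · |ΔQ| = ½ · 19.5 · 13 = $126.75.

Deadweight loss = $126.75 thousand.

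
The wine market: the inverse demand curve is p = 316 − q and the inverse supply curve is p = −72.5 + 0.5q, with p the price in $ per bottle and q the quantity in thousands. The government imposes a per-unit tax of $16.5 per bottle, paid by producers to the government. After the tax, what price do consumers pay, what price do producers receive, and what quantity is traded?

Rewrite in direct form: qd = 316 − p and qs = 2p + 145.
Without the tax, 316 − p = 2p + 145 gives 3p = 171, so p* = $57 and q* = 259.
With the tax collected from producers, supply shifts: qs = 2(p − 16.5) + 145.
Solving gives q = 248 with consumers paying $68 and producers receiving $51.5 (the $16.5 wedge).

Consumers pay $68; producers receive $51.5; quantity = 248.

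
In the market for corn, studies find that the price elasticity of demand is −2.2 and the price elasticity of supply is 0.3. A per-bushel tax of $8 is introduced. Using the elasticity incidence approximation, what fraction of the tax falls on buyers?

Buyers' share ≈ 0.12.

Incidence ratio: buyers' share ≈ εs / (εs + |εd|) = 0.3 / (0.3 + 2.2) = 0.12.
Supply is the less elastic side, so buyers bear the smaller share.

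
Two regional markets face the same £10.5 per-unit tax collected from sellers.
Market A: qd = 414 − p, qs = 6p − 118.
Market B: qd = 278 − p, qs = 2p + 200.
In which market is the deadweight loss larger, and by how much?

Market A, by £10.5.

Market A: pre-tax p* = £76, q* = 338; post-tax q = 329; deadweight loss = £47.25.
Market B: pre-tax p* = £26, q* = 252; post-tax q = 245; deadweight loss = £36.75.
Difference: £47.25 vs £36.75 → market A is larger by £10.5.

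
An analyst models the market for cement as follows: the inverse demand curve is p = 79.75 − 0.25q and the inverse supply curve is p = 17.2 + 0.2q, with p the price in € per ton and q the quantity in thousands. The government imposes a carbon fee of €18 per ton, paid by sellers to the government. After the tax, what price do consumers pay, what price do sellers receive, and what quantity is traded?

Inverting to q(p) form: qd = 319 − 4p; qs = 5p − 86.
Without the tax, 319 − 4p = 5p − 86 gives 9p = 405, so p* = €45 and q* = 139.
With the tax collected from sellers, supply shifts: qs = 5(p − 18) − 86.
Solving gives q = 99 with consumers paying €55 and sellers receiving €37 (the €18 wedge).
The less price-elastic side of the market bears the larger share of a per-unit tax.

Consumers pay €55; sellers receive €37; quantity = 99.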